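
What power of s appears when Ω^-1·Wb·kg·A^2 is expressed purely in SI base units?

Ω = V/A (resistance = voltage per current),
    = kg·m²·s⁻³·A⁻².
So Ω⁻¹ = kg⁻¹·m⁻²·s³·A².
Wb = V·s (flux: a volt is a weber per second),
    = kg·m²·s⁻²·A⁻¹.
Combining: Ω⁻¹·Wb·kg·A² = (kg⁻¹·m⁻²·s³·A²) · (kg·m²·s⁻²·A⁻¹) · kg · A² = kg·s·A³.
The exponent of s is 1.

1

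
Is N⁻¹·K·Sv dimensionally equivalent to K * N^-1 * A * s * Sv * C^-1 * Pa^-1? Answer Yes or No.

Left side:
  N = kg·m/s² = kg·m·s⁻² (force = mass × acceleration).
  So N⁻¹ = kg⁻¹·m⁻¹·s².
  Sv = J/kg (equivalent dose = energy per mass),
      = m²·s⁻².
  Combining: N⁻¹·K·Sv = (kg⁻¹·m⁻¹·s²) · K · (m²·s⁻²) = kg⁻¹·m·K.
Right side:
  N = kg·m·s⁻².
  So N⁻¹ = kg⁻¹·m⁻¹·s².
  Sv = m²·s⁻².
  C = s·A.
  So C⁻¹ = s⁻¹·A⁻¹.
  Pa = kg·m⁻¹·s⁻².
  So Pa⁻¹ = kg⁻¹·m·s².
  Combining: K·N⁻¹·A·s·Sv·C⁻¹·Pa⁻¹ = K · (kg⁻¹·m⁻¹·s²) · A · s · (m²·s⁻²) · (s⁻¹·A⁻¹) · (kg⁻¹·m·s²) = kg⁻²·m²·s²·K.
Left is kg⁻¹·m·K; right is kg⁻²·m²·s²·K — different.

No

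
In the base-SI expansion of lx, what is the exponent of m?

-2

lx = lm/m² (illuminance = luminous flux per area),
    = m⁻²·cd.
The exponent of m is -2.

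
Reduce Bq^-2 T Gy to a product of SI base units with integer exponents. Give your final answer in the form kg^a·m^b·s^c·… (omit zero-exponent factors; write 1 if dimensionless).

kg·m²·s⁻²·A⁻¹

Bq = s⁻¹.
So Bq⁻² = s².
T = kg·s⁻²·A⁻¹.
Gy = m²·s⁻².
Combining: Bq⁻²·T·Gy = s² · (kg·s⁻²·A⁻¹) · (m²·s⁻²) = kg·m²·s⁻²·A⁻¹.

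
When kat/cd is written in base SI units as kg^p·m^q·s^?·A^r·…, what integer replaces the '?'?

kat = mol/s = s⁻¹·mol (catalytic activity).
Combining: cd⁻¹·kat = cd⁻¹ · (s⁻¹·mol) = s⁻¹·mol·cd⁻¹.
The exponent of s is -1.

-1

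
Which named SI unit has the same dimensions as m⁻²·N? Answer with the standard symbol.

Pa

N = kg·m/s² = kg·m·s⁻² (force = mass × acceleration).
Combining: m⁻²·N = m⁻² · (kg·m·s⁻²) = kg·m⁻¹·s⁻².
kg·m⁻¹·s⁻² is the base-SI form of the pascal.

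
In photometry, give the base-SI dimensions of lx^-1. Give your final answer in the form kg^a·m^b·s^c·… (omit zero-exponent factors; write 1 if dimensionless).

m²·cd⁻¹

lx = m⁻²·cd.
So lx⁻¹ = m²·cd⁻¹.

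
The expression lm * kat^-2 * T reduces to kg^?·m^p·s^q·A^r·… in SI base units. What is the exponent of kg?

1

lm = cd·sr = cd (luminous flux; sr is dimensionless).
kat = mol/s = s⁻¹·mol (catalytic activity).
So kat⁻² = s²·mol⁻².
T = Wb/m² (flux density = flux per area),
    = kg·s⁻²·A⁻¹.
Combining: lm·kat⁻²·T = cd · (s²·mol⁻²) · (kg·s⁻²·A⁻¹) = kg·A⁻¹·mol⁻²·cd.
The exponent of kg is 1.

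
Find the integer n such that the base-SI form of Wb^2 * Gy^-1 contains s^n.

Wb = kg·m²·s⁻²·A⁻¹.
So Wb² = kg²·m⁴·s⁻⁴·A⁻².
Gy = m²·s⁻².
So Gy⁻¹ = m⁻²·s².
Combining: Wb²·Gy⁻¹ = (kg²·m⁴·s⁻⁴·A⁻²) · (m⁻²·s²) = kg²·m²·s⁻²·A⁻².
The exponent of s is -2.

-2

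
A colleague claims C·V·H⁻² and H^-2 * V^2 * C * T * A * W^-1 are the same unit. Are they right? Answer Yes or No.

Left side:
  C = A·s = s·A (charge = current × time).
  V = W/A (potential = power per current),
      = kg·m²·s⁻³·A⁻¹.
  H = Wb/A (inductance = flux per current),
      = kg·m²·s⁻²·A⁻².
  So H⁻² = kg⁻²·m⁻⁴·s⁴·A⁴.
  Combining: C·V·H⁻² = (s·A) · (kg·m²·s⁻³·A⁻¹) · (kg⁻²·m⁻⁴·s⁴·A⁴) = kg⁻¹·m⁻²·s²·A⁴.
Right side:
  H = kg·m²·s⁻²·A⁻².
  So H⁻² = kg⁻²·m⁻⁴·s⁴·A⁴.
  V = kg·m²·s⁻³·A⁻¹.
  So V² = kg²·m⁴·s⁻⁶·A⁻².
  C = s·A.
  T = kg·s⁻²·A⁻¹.
  W = kg·m²·s⁻³.
  So W⁻¹ = kg⁻¹·m⁻²·s³.
  Combining: H⁻²·V²·C·T·A·W⁻¹ = (kg⁻²·m⁻⁴·s⁴·A⁴) · (kg²·m⁴·s⁻⁶·A⁻²) · (s·A) · (kg·s⁻²·A⁻¹) · A · (kg⁻¹·m⁻²·s³) = m⁻²·A³.
Left is kg⁻¹·m⁻²·s²·A⁴; right is m⁻²·A³ — different.

No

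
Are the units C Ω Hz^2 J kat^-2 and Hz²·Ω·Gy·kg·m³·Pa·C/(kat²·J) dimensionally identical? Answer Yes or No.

Yes

Left side:
  C = A·s = s·A (charge = current × time).
  Ω = V/A (resistance = voltage per current),
      = kg·m²·s⁻³·A⁻².
  Hz = 1/s = s⁻¹ (frequency is cycles per second).
  So Hz² = s⁻².
  J = N·m (work = force × distance),
      = kg·m²·s⁻².
  kat = mol/s = s⁻¹·mol (catalytic activity).
  So kat⁻² = s²·mol⁻².
  Combining: C·Ω·Hz²·J·kat⁻² = (s·A) · (kg·m²·s⁻³·A⁻²) · s⁻² · (kg·m²·s⁻²) · (s²·mol⁻²) = kg²·m⁴·s⁻⁴·A⁻¹·mol⁻².
Right side:
  Hz = 1/s = s⁻¹ (frequency is cycles per second).
  So Hz² = s⁻².
  Ω = V/A (resistance = voltage per current),
      = kg·m²·s⁻³·A⁻².
  Gy = J/kg (absorbed dose = energy per mass),
      = m²·s⁻².
  kat = mol/s = s⁻¹·mol (catalytic activity).
  So kat⁻² = s²·mol⁻².
  J = N·m (work = force × distance),
      = kg·m²·s⁻².
  So J⁻¹ = kg⁻¹·m⁻²·s².
  Pa = N/m² (pressure = force per area),
      = kg·m⁻¹·s⁻².
  C = A·s = s·A (charge = current × time).
  Combining: Hz²·Ω·Gy·kat⁻²·J⁻¹·kg·m³·Pa·C = s⁻² · (kg·m²·s⁻³·A⁻²) · (m²·s⁻²) · (s²·mol⁻²) · (kg⁻¹·m⁻²·s²) · kg · m³ · (kg·m⁻¹·s⁻²) · (s·A) = kg²·m⁴·s⁻⁴·A⁻¹·mol⁻².
Both reduce to kg²·m⁴·s⁻⁴·A⁻¹·mol⁻².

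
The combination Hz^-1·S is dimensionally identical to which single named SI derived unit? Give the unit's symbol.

F

Hz = 1/s = s⁻¹ (frequency is cycles per second).
So Hz⁻¹ = s.
S = 1/Ω (conductance is reciprocal resistance),
    = kg⁻¹·m⁻²·s³·A².
Combining: Hz⁻¹·S = s · (kg⁻¹·m⁻²·s³·A²) = kg⁻¹·m⁻²·s⁴·A².
kg⁻¹·m⁻²·s⁴·A² is the base-SI form of the farad.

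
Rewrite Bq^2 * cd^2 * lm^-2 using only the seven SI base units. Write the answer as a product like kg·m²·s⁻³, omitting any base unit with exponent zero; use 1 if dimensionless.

Bq = 1/s = s⁻¹ (activity is decays per second).
So Bq² = s⁻².
lm = cd·sr = cd (luminous flux; sr is dimensionless).
So lm⁻² = cd⁻².
Combining: Bq²·cd²·lm⁻² = s⁻² · cd² · cd⁻² = s⁻².

s⁻²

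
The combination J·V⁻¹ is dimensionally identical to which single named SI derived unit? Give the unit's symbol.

C

J = N·m (work = force × distance),
    = kg·m²·s⁻².
V = W/A (potential = power per current),
    = kg·m²·s⁻³·A⁻¹.
So V⁻¹ = kg⁻¹·m⁻²·s³·A.
Combining: J·V⁻¹ = (kg·m²·s⁻²) · (kg⁻¹·m⁻²·s³·A) = s·A.
s·A is the base-SI form of the coulomb.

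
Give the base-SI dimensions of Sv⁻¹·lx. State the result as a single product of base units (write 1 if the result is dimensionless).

m⁻⁴·s²·cd

Sv = J/kg (equivalent dose = energy per mass),
    = m²·s⁻².
So Sv⁻¹ = m⁻²·s².
lx = lm/m² (illuminance = luminous flux per area),
    = m⁻²·cd.
Combining: Sv⁻¹·lx = (m⁻²·s²) · (m⁻²·cd) = m⁻⁴·s²·cd.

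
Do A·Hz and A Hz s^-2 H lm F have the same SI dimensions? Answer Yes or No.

No

Left side:
  Hz = 1/s = s⁻¹ (frequency is cycles per second).
  Combining: A·Hz = A · s⁻¹ = s⁻¹·A.
Right side:
  Hz = s⁻¹.
  H = kg·m²·s⁻²·A⁻².
  lm = cd.
  F = kg⁻¹·m⁻²·s⁴·A².
  Combining: A·Hz·s⁻²·H·lm·F = A · s⁻¹ · s⁻² · (kg·m²·s⁻²·A⁻²) · cd · (kg⁻¹·m⁻²·s⁴·A²) = s⁻¹·A·cd.
Left is s⁻¹·A; right is s⁻¹·A·cd — different.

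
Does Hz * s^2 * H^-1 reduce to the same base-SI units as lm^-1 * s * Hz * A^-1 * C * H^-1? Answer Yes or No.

Left side:
  Hz = 1/s = s⁻¹ (frequency is cycles per second).
  H = Wb/A (inductance = flux per current),
      = kg·m²·s⁻²·A⁻².
  So H⁻¹ = kg⁻¹·m⁻²·s²·A².
  Combining: Hz·s²·H⁻¹ = s⁻¹ · s² · (kg⁻¹·m⁻²·s²·A²) = kg⁻¹·m⁻²·s³·A².
Right side:
  lm = cd·sr = cd (luminous flux; sr is dimensionless).
  So lm⁻¹ = cd⁻¹.
  Hz = 1/s = s⁻¹ (frequency is cycles per second).
  C = A·s = s·A (charge = current × time).
  H = Wb/A (inductance = flux per current),
      = kg·m²·s⁻²·A⁻².
  So H⁻¹ = kg⁻¹·m⁻²·s²·A².
  Combining: lm⁻¹·s·Hz·A⁻¹·C·H⁻¹ = cd⁻¹ · s · s⁻¹ · A⁻¹ · (s·A) · (kg⁻¹·m⁻²·s²·A²) = kg⁻¹·m⁻²·s³·A²·cd⁻¹.
Left is kg⁻¹·m⁻²·s³·A²; right is kg⁻¹·m⁻²·s³·A²·cd⁻¹ — different.

No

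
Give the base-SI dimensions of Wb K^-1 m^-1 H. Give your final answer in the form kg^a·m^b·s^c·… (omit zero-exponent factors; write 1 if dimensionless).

kg²·m³·s⁻⁴·A⁻³·K⁻¹

Wb = kg·m²·s⁻²·A⁻¹.
H = kg·m²·s⁻²·A⁻².
Combining: Wb·K⁻¹·m⁻¹·H = (kg·m²·s⁻²·A⁻¹) · K⁻¹ · m⁻¹ · (kg·m²·s⁻²·A⁻²) = kg²·m³·s⁻⁴·A⁻³·K⁻¹.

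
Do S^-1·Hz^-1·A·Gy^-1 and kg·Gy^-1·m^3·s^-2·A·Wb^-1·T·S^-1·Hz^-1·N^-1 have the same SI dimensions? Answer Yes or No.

Yes

Left side:
  S = kg⁻¹·m⁻²·s³·A².
  So S⁻¹ = kg·m²·s⁻³·A⁻².
  Hz = s⁻¹.
  So Hz⁻¹ = s.
  Gy = m²·s⁻².
  So Gy⁻¹ = m⁻²·s².
  Combining: S⁻¹·Hz⁻¹·A·Gy⁻¹ = (kg·m²·s⁻³·A⁻²) · s · A · (m⁻²·s²) = kg·A⁻¹.
Right side:
  Gy = J/kg (absorbed dose = energy per mass),
      = m²·s⁻².
  So Gy⁻¹ = m⁻²·s².
  Wb = V·s (flux: a volt is a weber per second),
      = kg·m²·s⁻²·A⁻¹.
  So Wb⁻¹ = kg⁻¹·m⁻²·s²·A.
  T = Wb/m² (flux density = flux per area),
      = kg·s⁻²·A⁻¹.
  S = 1/Ω (conductance is reciprocal resistance),
      = kg⁻¹·m⁻²·s³·A².
  So S⁻¹ = kg·m²·s⁻³·A⁻².
  Hz = 1/s = s⁻¹ (frequency is cycles per second).
  So Hz⁻¹ = s.
  N = kg·m/s² = kg·m·s⁻² (force = mass × acceleration).
  So N⁻¹ = kg⁻¹·m⁻¹·s².
  Combining: kg·Gy⁻¹·m³·s⁻²·A·Wb⁻¹·T·S⁻¹·Hz⁻¹·N⁻¹ = kg · (m⁻²·s²) · m³ · s⁻² · A · (kg⁻¹·m⁻²·s²·A) · (kg·s⁻²·A⁻¹) · (kg·m²·s⁻³·A⁻²) · s · (kg⁻¹·m⁻¹·s²) = kg·A⁻¹.
Both reduce to kg·A⁻¹.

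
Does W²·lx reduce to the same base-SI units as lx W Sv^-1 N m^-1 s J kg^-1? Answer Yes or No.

No

Left side:
  W = J/s (power = energy per time),
      = kg·m²·s⁻³.
  So W² = kg²·m⁴·s⁻⁶.
  lx = lm/m² (illuminance = luminous flux per area),
      = m⁻²·cd.
  Combining: W²·lx = (kg²·m⁴·s⁻⁶) · (m⁻²·cd) = kg²·m²·s⁻⁶·cd.
Right side:
  lx = lm/m² (illuminance = luminous flux per area),
      = m⁻²·cd.
  W = J/s (power = energy per time),
      = kg·m²·s⁻³.
  Sv = J/kg (equivalent dose = energy per mass),
      = m²·s⁻².
  So Sv⁻¹ = m⁻²·s².
  N = kg·m/s² = kg·m·s⁻² (force = mass × acceleration).
  J = N·m (work = force × distance),
      = kg·m²·s⁻².
  Combining: lx·W·Sv⁻¹·N·m⁻¹·s·J·kg⁻¹ = (m⁻²·cd) · (kg·m²·s⁻³) · (m⁻²·s²) · (kg·m·s⁻²) · m⁻¹ · s · (kg·m²·s⁻²) · kg⁻¹ = kg²·s⁻⁴·cd.
Left is kg²·m²·s⁻⁶·cd; right is kg²·s⁻⁴·cd — different.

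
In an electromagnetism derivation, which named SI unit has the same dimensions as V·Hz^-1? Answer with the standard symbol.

Wb

V = W/A (potential = power per current),
    = kg·m²·s⁻³·A⁻¹.
Hz = 1/s = s⁻¹ (frequency is cycles per second).
So Hz⁻¹ = s.
Combining: V·Hz⁻¹ = (kg·m²·s⁻³·A⁻¹) · s = kg·m²·s⁻²·A⁻¹.
kg·m²·s⁻²·A⁻¹ is the base-SI form of the weber.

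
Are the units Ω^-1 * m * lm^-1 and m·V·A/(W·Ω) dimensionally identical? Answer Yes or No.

No

Left side:
  Ω = V/A (resistance = voltage per current),
      = kg·m²·s⁻³·A⁻².
  So Ω⁻¹ = kg⁻¹·m⁻²·s³·A².
  lm = cd·sr = cd (luminous flux; sr is dimensionless).
  So lm⁻¹ = cd⁻¹.
  Combining: Ω⁻¹·m·lm⁻¹ = (kg⁻¹·m⁻²·s³·A²) · m · cd⁻¹ = kg⁻¹·m⁻¹·s³·A²·cd⁻¹.
Right side:
  W = kg·m²·s⁻³.
  So W⁻¹ = kg⁻¹·m⁻²·s³.
  V = kg·m²·s⁻³·A⁻¹.
  Ω = kg·m²·s⁻³·A⁻².
  So Ω⁻¹ = kg⁻¹·m⁻²·s³·A².
  Combining: W⁻¹·m·V·A·Ω⁻¹ = (kg⁻¹·m⁻²·s³) · m · (kg·m²·s⁻³·A⁻¹) · A · (kg⁻¹·m⁻²·s³·A²) = kg⁻¹·m⁻¹·s³·A².
Left is kg⁻¹·m⁻¹·s³·A²·cd⁻¹; right is kg⁻¹·m⁻¹·s³·A² — different.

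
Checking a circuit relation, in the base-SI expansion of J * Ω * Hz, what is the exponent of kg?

J = N·m (work = force × distance),
    = kg·m²·s⁻².
Ω = V/A (resistance = voltage per current),
    = kg·m²·s⁻³·A⁻².
Hz = 1/s = s⁻¹ (frequency is cycles per second).
Combining: J·Ω·Hz = (kg·m²·s⁻²) · (kg·m²·s⁻³·A⁻²) · s⁻¹ = kg²·m⁴·s⁻⁶·A⁻².
The exponent of kg is 2.

2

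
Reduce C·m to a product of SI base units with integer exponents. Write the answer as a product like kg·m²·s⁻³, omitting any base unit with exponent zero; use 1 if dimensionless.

C = A·s = s·A (charge = current × time).
Combining: C·m = (s·A) · m = m·s·A.

m·s·A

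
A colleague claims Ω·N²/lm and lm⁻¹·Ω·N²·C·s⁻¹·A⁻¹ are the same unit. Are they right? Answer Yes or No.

Left side:
  lm = cd·sr = cd (luminous flux; sr is dimensionless).
  So lm⁻¹ = cd⁻¹.
  Ω = V/A (resistance = voltage per current),
      = kg·m²·s⁻³·A⁻².
  N = kg·m/s² = kg·m·s⁻² (force = mass × acceleration).
  So N² = kg²·m²·s⁻⁴.
  Combining: lm⁻¹·Ω·N² = cd⁻¹ · (kg·m²·s⁻³·A⁻²) · (kg²·m²·s⁻⁴) = kg³·m⁴·s⁻⁷·A⁻²·cd⁻¹.
Right side:
  lm = cd.
  So lm⁻¹ = cd⁻¹.
  Ω = kg·m²·s⁻³·A⁻².
  N = kg·m·s⁻².
  So N² = kg²·m²·s⁻⁴.
  C = s·A.
  Combining: lm⁻¹·Ω·N²·C·s⁻¹·A⁻¹ = cd⁻¹ · (kg·m²·s⁻³·A⁻²) · (kg²·m²·s⁻⁴) · (s·A) · s⁻¹ · A⁻¹ = kg³·m⁴·s⁻⁷·A⁻²·cd⁻¹.
Both reduce to kg³·m⁴·s⁻⁷·A⁻²·cd⁻¹.

Yes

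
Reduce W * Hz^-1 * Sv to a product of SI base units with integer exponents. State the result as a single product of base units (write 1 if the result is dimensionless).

W = J/s (power = energy per time),
    = kg·m²·s⁻³.
Hz = 1/s = s⁻¹ (frequency is cycles per second).
So Hz⁻¹ = s.
Sv = J/kg (equivalent dose = energy per mass),
    = m²·s⁻².
Combining: W·Hz⁻¹·Sv = (kg·m²·s⁻³) · s · (m²·s⁻²) = kg·m⁴·s⁻⁴.

kg·m⁴·s⁻⁴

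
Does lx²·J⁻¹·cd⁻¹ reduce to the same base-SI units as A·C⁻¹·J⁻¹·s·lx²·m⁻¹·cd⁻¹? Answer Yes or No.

No

Left side:
  lx = m⁻²·cd.
  So lx² = m⁻⁴·cd².
  J = kg·m²·s⁻².
  So J⁻¹ = kg⁻¹·m⁻²·s².
  Combining: lx²·J⁻¹·cd⁻¹ = (m⁻⁴·cd²) · (kg⁻¹·m⁻²·s²) · cd⁻¹ = kg⁻¹·m⁻⁶·s²·cd.
Right side:
  C = A·s = s·A (charge = current × time).
  So C⁻¹ = s⁻¹·A⁻¹.
  J = N·m (work = force × distance),
      = kg·m²·s⁻².
  So J⁻¹ = kg⁻¹·m⁻²·s².
  lx = lm/m² (illuminance = luminous flux per area),
      = m⁻²·cd.
  So lx² = m⁻⁴·cd².
  Combining: A·C⁻¹·J⁻¹·s·lx²·m⁻¹·cd⁻¹ = A · (s⁻¹·A⁻¹) · (kg⁻¹·m⁻²·s²) · s · (m⁻⁴·cd²) · m⁻¹ · cd⁻¹ = kg⁻¹·m⁻⁷·s²·cd.
Left is kg⁻¹·m⁻⁶·s²·cd; right is kg⁻¹·m⁻⁷·s²·cd — different.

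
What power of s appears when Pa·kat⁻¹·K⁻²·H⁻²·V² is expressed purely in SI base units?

Pa = kg·m⁻¹·s⁻².
kat = s⁻¹·mol.
So kat⁻¹ = s·mol⁻¹.
H = kg·m²·s⁻²·A⁻².
So H⁻² = kg⁻²·m⁻⁴·s⁴·A⁴.
V = kg·m²·s⁻³·A⁻¹.
So V² = kg²·m⁴·s⁻⁶·A⁻².
Combining: Pa·kat⁻¹·K⁻²·H⁻²·V² = (kg·m⁻¹·s⁻²) · (s·mol⁻¹) · K⁻² · (kg⁻²·m⁻⁴·s⁴·A⁴) · (kg²·m⁴·s⁻⁶·A⁻²) = kg·m⁻¹·s⁻³·A²·K⁻²·mol⁻¹.
The exponent of s is -3.

-3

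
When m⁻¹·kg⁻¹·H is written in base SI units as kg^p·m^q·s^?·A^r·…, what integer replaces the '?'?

-2

H = kg·m²·s⁻²·A⁻².
Combining: m⁻¹·kg⁻¹·H = m⁻¹ · kg⁻¹ · (kg·m²·s⁻²·A⁻²) = m·s⁻²·A⁻².
The exponent of s is -2.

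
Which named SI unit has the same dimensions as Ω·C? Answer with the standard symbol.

Wb

Ω = kg·m²·s⁻³·A⁻².
C = s·A.
Combining: Ω·C = (kg·m²·s⁻³·A⁻²) · (s·A) = kg·m²·s⁻²·A⁻¹.
kg·m²·s⁻²·A⁻¹ is the base-SI form of the weber.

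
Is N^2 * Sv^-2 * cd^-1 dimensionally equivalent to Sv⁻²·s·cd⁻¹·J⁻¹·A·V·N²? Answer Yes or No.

Yes

Left side:
  N = kg·m·s⁻².
  So N² = kg²·m²·s⁻⁴.
  Sv = m²·s⁻².
  So Sv⁻² = m⁻⁴·s⁴.
  Combining: N²·Sv⁻²·cd⁻¹ = (kg²·m²·s⁻⁴) · (m⁻⁴·s⁴) · cd⁻¹ = kg²·m⁻²·cd⁻¹.
Right side:
  Sv = J/kg (equivalent dose = energy per mass),
      = m²·s⁻².
  So Sv⁻² = m⁻⁴·s⁴.
  J = N·m (work = force × distance),
      = kg·m²·s⁻².
  So J⁻¹ = kg⁻¹·m⁻²·s².
  V = W/A (potential = power per current),
      = kg·m²·s⁻³·A⁻¹.
  N = kg·m/s² = kg·m·s⁻² (force = mass × acceleration).
  So N² = kg²·m²·s⁻⁴.
  Combining: Sv⁻²·s·cd⁻¹·J⁻¹·A·V·N² = (m⁻⁴·s⁴) · s · cd⁻¹ · (kg⁻¹·m⁻²·s²) · A · (kg·m²·s⁻³·A⁻¹) · (kg²·m²·s⁻⁴) = kg²·m⁻²·cd⁻¹.
Both reduce to kg²·m⁻²·cd⁻¹.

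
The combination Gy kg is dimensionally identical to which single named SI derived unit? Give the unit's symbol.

J

Gy = m²·s⁻².
Combining: Gy·kg = (m²·s⁻²) · kg = kg·m²·s⁻².
kg·m²·s⁻² is the base-SI form of the joule.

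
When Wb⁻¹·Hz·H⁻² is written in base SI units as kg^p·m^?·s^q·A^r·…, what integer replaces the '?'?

-6

Wb = kg·m²·s⁻²·A⁻¹.
So Wb⁻¹ = kg⁻¹·m⁻²·s²·A.
Hz = s⁻¹.
H = kg·m²·s⁻²·A⁻².
So H⁻² = kg⁻²·m⁻⁴·s⁴·A⁴.
Combining: Wb⁻¹·Hz·H⁻² = (kg⁻¹·m⁻²·s²·A) · s⁻¹ · (kg⁻²·m⁻⁴·s⁴·A⁴) = kg⁻³·m⁻⁶·s⁵·A⁵.
The exponent of m is -6.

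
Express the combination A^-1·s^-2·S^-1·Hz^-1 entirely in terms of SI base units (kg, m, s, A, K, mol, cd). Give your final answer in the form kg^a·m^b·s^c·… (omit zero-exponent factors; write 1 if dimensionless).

kg·m²·s⁻⁴·A⁻³

S = 1/Ω (conductance is reciprocal resistance),
    = kg⁻¹·m⁻²·s³·A².
So S⁻¹ = kg·m²·s⁻³·A⁻².
Hz = 1/s = s⁻¹ (frequency is cycles per second).
So Hz⁻¹ = s.
Combining: A⁻¹·s⁻²·S⁻¹·Hz⁻¹ = A⁻¹ · s⁻² · (kg·m²·s⁻³·A⁻²) · s = kg·m²·s⁻⁴·A⁻³.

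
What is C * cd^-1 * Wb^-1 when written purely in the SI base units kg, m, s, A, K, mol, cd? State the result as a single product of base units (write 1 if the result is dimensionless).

kg⁻¹·m⁻²·s³·A²·cd⁻¹

C = A·s = s·A (charge = current × time).
Wb = V·s (flux: a volt is a weber per second),
    = kg·m²·s⁻²·A⁻¹.
So Wb⁻¹ = kg⁻¹·m⁻²·s²·A.
Combining: C·cd⁻¹·Wb⁻¹ = (s·A) · cd⁻¹ · (kg⁻¹·m⁻²·s²·A) = kg⁻¹·m⁻²·s³·A²·cd⁻¹.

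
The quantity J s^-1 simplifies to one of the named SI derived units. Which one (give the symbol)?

W

J = kg·m²·s⁻².
Combining: J·s⁻¹ = (kg·m²·s⁻²) · s⁻¹ = kg·m²·s⁻³.
kg·m²·s⁻³ is the base-SI form of the watt.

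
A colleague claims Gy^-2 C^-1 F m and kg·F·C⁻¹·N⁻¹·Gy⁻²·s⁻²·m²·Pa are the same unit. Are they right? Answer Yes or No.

No

Left side:
  Gy = m²·s⁻².
  So Gy⁻² = m⁻⁴·s⁴.
  C = s·A.
  So C⁻¹ = s⁻¹·A⁻¹.
  F = kg⁻¹·m⁻²·s⁴·A².
  Combining: Gy⁻²·C⁻¹·F·m = (m⁻⁴·s⁴) · (s⁻¹·A⁻¹) · (kg⁻¹·m⁻²·s⁴·A²) · m = kg⁻¹·m⁻⁵·s⁷·A.
Right side:
  F = kg⁻¹·m⁻²·s⁴·A².
  C = s·A.
  So C⁻¹ = s⁻¹·A⁻¹.
  N = kg·m·s⁻².
  So N⁻¹ = kg⁻¹·m⁻¹·s².
  Gy = m²·s⁻².
  So Gy⁻² = m⁻⁴·s⁴.
  Pa = kg·m⁻¹·s⁻².
  Combining: kg·F·C⁻¹·N⁻¹·Gy⁻²·s⁻²·m²·Pa = kg · (kg⁻¹·m⁻²·s⁴·A²) · (s⁻¹·A⁻¹) · (kg⁻¹·m⁻¹·s²) · (m⁻⁴·s⁴) · s⁻² · m² · (kg·m⁻¹·s⁻²) = m⁻⁶·s⁵·A.
Left is kg⁻¹·m⁻⁵·s⁷·A; right is m⁻⁶·s⁵·A — different.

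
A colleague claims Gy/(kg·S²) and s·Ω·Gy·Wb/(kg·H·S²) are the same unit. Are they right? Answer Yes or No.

No

Left side:
  Gy = J/kg (absorbed dose = energy per mass),
      = m²·s⁻².
  S = 1/Ω (conductance is reciprocal resistance),
      = kg⁻¹·m⁻²·s³·A².
  So S⁻² = kg²·m⁴·s⁻⁶·A⁻⁴.
  Combining: Gy·kg⁻¹·S⁻² = (m²·s⁻²) · kg⁻¹ · (kg²·m⁴·s⁻⁶·A⁻⁴) = kg·m⁶·s⁻⁸·A⁻⁴.
Right side:
  Ω = V/A (resistance = voltage per current),
      = kg·m²·s⁻³·A⁻².
  Gy = J/kg (absorbed dose = energy per mass),
      = m²·s⁻².
  H = Wb/A (inductance = flux per current),
      = kg·m²·s⁻²·A⁻².
  So H⁻¹ = kg⁻¹·m⁻²·s²·A².
  S = 1/Ω (conductance is reciprocal resistance),
      = kg⁻¹·m⁻²·s³·A².
  So S⁻² = kg²·m⁴·s⁻⁶·A⁻⁴.
  Wb = V·s (flux: a volt is a weber per second),
      = kg·m²·s⁻²·A⁻¹.
  Combining: s·kg⁻¹·Ω·Gy·H⁻¹·S⁻²·Wb = s · kg⁻¹ · (kg·m²·s⁻³·A⁻²) · (m²·s⁻²) · (kg⁻¹·m⁻²·s²·A²) · (kg²·m⁴·s⁻⁶·A⁻⁴) · (kg·m²·s⁻²·A⁻¹) = kg²·m⁸·s⁻¹⁰·A⁻⁵.
Left is kg·m⁶·s⁻⁸·A⁻⁴; right is kg²·m⁸·s⁻¹⁰·A⁻⁵ — different.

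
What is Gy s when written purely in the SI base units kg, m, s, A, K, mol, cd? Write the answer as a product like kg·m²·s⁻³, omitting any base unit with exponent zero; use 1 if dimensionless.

Gy = m²·s⁻².
Combining: Gy·s = (m²·s⁻²) · s = m²·s⁻¹.

m²·s⁻¹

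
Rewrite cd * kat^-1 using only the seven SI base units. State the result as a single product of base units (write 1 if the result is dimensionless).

s·mol⁻¹·cd

kat = s⁻¹·mol.
So kat⁻¹ = s·mol⁻¹.
Combining: cd·kat⁻¹ = cd · (s·mol⁻¹) = s·mol⁻¹·cd.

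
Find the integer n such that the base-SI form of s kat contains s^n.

0

kat = mol/s = s⁻¹·mol (catalytic activity).
Combining: s·kat = s · (s⁻¹·mol) = mol.
The exponent of s is 0.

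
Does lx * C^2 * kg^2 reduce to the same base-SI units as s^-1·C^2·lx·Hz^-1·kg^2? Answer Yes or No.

Yes

Left side:
  lx = lm/m² (illuminance = luminous flux per area),
      = m⁻²·cd.
  C = A·s = s·A (charge = current × time).
  So C² = s²·A².
  Combining: lx·C²·kg² = (m⁻²·cd) · (s²·A²) · kg² = kg²·m⁻²·s²·A²·cd.
Right side:
  C = A·s = s·A (charge = current × time).
  So C² = s²·A².
  lx = lm/m² (illuminance = luminous flux per area),
      = m⁻²·cd.
  Hz = 1/s = s⁻¹ (frequency is cycles per second).
  So Hz⁻¹ = s.
  Combining: s⁻¹·C²·lx·Hz⁻¹·kg² = s⁻¹ · (s²·A²) · (m⁻²·cd) · s · kg² = kg²·m⁻²·s²·A²·cd.
Both reduce to kg²·m⁻²·s²·A²·cd.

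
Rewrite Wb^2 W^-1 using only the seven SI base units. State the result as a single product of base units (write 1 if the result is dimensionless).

kg·m²·s⁻¹·A⁻²

Wb = V·s (flux: a volt is a weber per second),
    = kg·m²·s⁻²·A⁻¹.
So Wb² = kg²·m⁴·s⁻⁴·A⁻².
W = J/s (power = energy per time),
    = kg·m²·s⁻³.
So W⁻¹ = kg⁻¹·m⁻²·s³.
Combining: Wb²·W⁻¹ = (kg²·m⁴·s⁻⁴·A⁻²) · (kg⁻¹·m⁻²·s³) = kg·m²·s⁻¹·A⁻².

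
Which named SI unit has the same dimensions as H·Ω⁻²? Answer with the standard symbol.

H = Wb/A (inductance = flux per current),
    = kg·m²·s⁻²·A⁻².
Ω = V/A (resistance = voltage per current),
    = kg·m²·s⁻³·A⁻².
So Ω⁻² = kg⁻²·m⁻⁴·s⁶·A⁴.
Combining: H·Ω⁻² = (kg·m²·s⁻²·A⁻²) · (kg⁻²·m⁻⁴·s⁶·A⁴) = kg⁻¹·m⁻²·s⁴·A².
kg⁻¹·m⁻²·s⁴·A² is the base-SI form of the farad.

F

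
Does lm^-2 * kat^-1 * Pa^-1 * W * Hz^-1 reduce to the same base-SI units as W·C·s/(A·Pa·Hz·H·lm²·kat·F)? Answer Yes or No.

Left side:
  lm = cd·sr = cd (luminous flux; sr is dimensionless).
  So lm⁻² = cd⁻².
  kat = mol/s = s⁻¹·mol (catalytic activity).
  So kat⁻¹ = s·mol⁻¹.
  Pa = N/m² (pressure = force per area),
      = kg·m⁻¹·s⁻².
  So Pa⁻¹ = kg⁻¹·m·s².
  W = J/s (power = energy per time),
      = kg·m²·s⁻³.
  Hz = 1/s = s⁻¹ (frequency is cycles per second).
  So Hz⁻¹ = s.
  Combining: lm⁻²·kat⁻¹·Pa⁻¹·W·Hz⁻¹ = cd⁻² · (s·mol⁻¹) · (kg⁻¹·m·s²) · (kg·m²·s⁻³) · s = m³·s·mol⁻¹·cd⁻².
Right side:
  W = J/s (power = energy per time),
      = kg·m²·s⁻³.
  Pa = N/m² (pressure = force per area),
      = kg·m⁻¹·s⁻².
  So Pa⁻¹ = kg⁻¹·m·s².
  Hz = 1/s = s⁻¹ (frequency is cycles per second).
  So Hz⁻¹ = s.
  C = A·s = s·A (charge = current × time).
  H = Wb/A (inductance = flux per current),
      = kg·m²·s⁻²·A⁻².
  So H⁻¹ = kg⁻¹·m⁻²·s²·A².
  lm = cd·sr = cd (luminous flux; sr is dimensionless).
  So lm⁻² = cd⁻².
  kat = mol/s = s⁻¹·mol (catalytic activity).
  So kat⁻¹ = s·mol⁻¹.
  F = C/V (capacitance = charge per voltage),
      = A·s/(kg·m²·s⁻³·A⁻¹) (substituting C and V),
      = kg⁻¹·m⁻²·s⁴·A².
  So F⁻¹ = kg·m²·s⁻⁴·A⁻².
  Combining: W·A⁻¹·Pa⁻¹·Hz⁻¹·C·H⁻¹·s·lm⁻²·kat⁻¹·F⁻¹ = (kg·m²·s⁻³) · A⁻¹ · (kg⁻¹·m·s²) · s · (s·A) · (kg⁻¹·m⁻²·s²·A²) · s · cd⁻² · (s·mol⁻¹) · (kg·m²·s⁻⁴·A⁻²) = m³·s·mol⁻¹·cd⁻².
Both reduce to m³·s·mol⁻¹·cd⁻².

Yes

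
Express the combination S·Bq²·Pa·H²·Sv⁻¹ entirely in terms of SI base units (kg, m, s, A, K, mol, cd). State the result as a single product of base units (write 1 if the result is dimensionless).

S = 1/Ω (conductance is reciprocal resistance),
    = kg⁻¹·m⁻²·s³·A².
Bq = 1/s = s⁻¹ (activity is decays per second).
So Bq² = s⁻².
Pa = N/m² (pressure = force per area),
    = kg·m⁻¹·s⁻².
H = Wb/A (inductance = flux per current),
    = kg·m²·s⁻²·A⁻².
So H² = kg²·m⁴·s⁻⁴·A⁻⁴.
Sv = J/kg (equivalent dose = energy per mass),
    = m²·s⁻².
So Sv⁻¹ = m⁻²·s².
Combining: S·Bq²·Pa·H²·Sv⁻¹ = (kg⁻¹·m⁻²·s³·A²) · s⁻² · (kg·m⁻¹·s⁻²) · (kg²·m⁴·s⁻⁴·A⁻⁴) · (m⁻²·s²) = kg²·m⁻¹·s⁻³·A⁻².

kg²·m⁻¹·s⁻³·A⁻²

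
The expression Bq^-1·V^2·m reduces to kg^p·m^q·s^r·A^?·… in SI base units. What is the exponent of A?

Bq = 1/s = s⁻¹ (activity is decays per second).
So Bq⁻¹ = s.
V = W/A (potential = power per current),
    = kg·m²·s⁻³·A⁻¹.
So V² = kg²·m⁴·s⁻⁶·A⁻².
Combining: Bq⁻¹·V²·m = s · (kg²·m⁴·s⁻⁶·A⁻²) · m = kg²·m⁵·s⁻⁵·A⁻².
The exponent of A is -2.

-2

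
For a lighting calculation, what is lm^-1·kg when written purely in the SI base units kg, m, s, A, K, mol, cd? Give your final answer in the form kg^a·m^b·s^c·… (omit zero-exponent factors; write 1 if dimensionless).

lm = cd.
So lm⁻¹ = cd⁻¹.
Combining: lm⁻¹·kg = cd⁻¹ · kg = kg·cd⁻¹.

kg·cd⁻¹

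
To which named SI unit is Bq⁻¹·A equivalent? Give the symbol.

Bq = s⁻¹.
So Bq⁻¹ = s.
Combining: Bq⁻¹·A = s · A = s·A.
s·A is the base-SI form of the coulomb.

C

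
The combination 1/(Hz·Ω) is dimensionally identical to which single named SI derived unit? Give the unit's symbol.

Hz = 1/s = s⁻¹ (frequency is cycles per second).
So Hz⁻¹ = s.
Ω = V/A (resistance = voltage per current),
    = kg·m²·s⁻³·A⁻².
So Ω⁻¹ = kg⁻¹·m⁻²·s³·A².
Combining: Hz⁻¹·Ω⁻¹ = s · (kg⁻¹·m⁻²·s³·A²) = kg⁻¹·m⁻²·s⁴·A².
kg⁻¹·m⁻²·s⁴·A² is the base-SI form of the farad.

F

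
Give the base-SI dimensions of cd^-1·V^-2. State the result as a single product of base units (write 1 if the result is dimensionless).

kg⁻²·m⁻⁴·s⁶·A²·cd⁻¹

V = kg·m²·s⁻³·A⁻¹.
So V⁻² = kg⁻²·m⁻⁴·s⁶·A².
Combining: cd⁻¹·V⁻² = cd⁻¹ · (kg⁻²·m⁻⁴·s⁶·A²) = kg⁻²·m⁻⁴·s⁶·A²·cd⁻¹.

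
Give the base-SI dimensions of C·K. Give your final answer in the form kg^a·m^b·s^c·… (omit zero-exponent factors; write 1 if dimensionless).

s·A·K

C = A·s = s·A (charge = current × time).
Combining: C·K = (s·A) · K = s·A·K.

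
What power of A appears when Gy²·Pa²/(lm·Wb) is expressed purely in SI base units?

1

Gy = J/kg (absorbed dose = energy per mass),
    = m²·s⁻².
So Gy² = m⁴·s⁻⁴.
lm = cd·sr = cd (luminous flux; sr is dimensionless).
So lm⁻¹ = cd⁻¹.
Pa = N/m² (pressure = force per area),
    = kg·m⁻¹·s⁻².
So Pa² = kg²·m⁻²·s⁻⁴.
Wb = V·s (flux: a volt is a weber per second),
    = kg·m²·s⁻²·A⁻¹.
So Wb⁻¹ = kg⁻¹·m⁻²·s²·A.
Combining: Gy²·lm⁻¹·Pa²·Wb⁻¹ = (m⁴·s⁻⁴) · cd⁻¹ · (kg²·m⁻²·s⁻⁴) · (kg⁻¹·m⁻²·s²·A) = kg·s⁻⁶·A·cd⁻¹.
The exponent of A is 1.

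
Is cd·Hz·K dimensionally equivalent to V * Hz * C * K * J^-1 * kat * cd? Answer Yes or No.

No

Left side:
  Hz = 1/s = s⁻¹ (frequency is cycles per second).
  Combining: cd·Hz·K = cd · s⁻¹ · K = s⁻¹·K·cd.
Right side:
  V = kg·m²·s⁻³·A⁻¹.
  Hz = s⁻¹.
  C = s·A.
  J = kg·m²·s⁻².
  So J⁻¹ = kg⁻¹·m⁻²·s².
  kat = s⁻¹·mol.
  Combining: V·Hz·C·K·J⁻¹·kat·cd = (kg·m²·s⁻³·A⁻¹) · s⁻¹ · (s·A) · K · (kg⁻¹·m⁻²·s²) · (s⁻¹·mol) · cd = s⁻²·K·mol·cd.
Left is s⁻¹·K·cd; right is s⁻²·K·mol·cd — different.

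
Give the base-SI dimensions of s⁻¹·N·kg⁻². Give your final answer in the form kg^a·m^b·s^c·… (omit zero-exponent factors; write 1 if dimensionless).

N = kg·m·s⁻².
Combining: s⁻¹·N·kg⁻² = s⁻¹ · (kg·m·s⁻²) · kg⁻² = kg⁻¹·m·s⁻³.

kg⁻¹·m·s⁻³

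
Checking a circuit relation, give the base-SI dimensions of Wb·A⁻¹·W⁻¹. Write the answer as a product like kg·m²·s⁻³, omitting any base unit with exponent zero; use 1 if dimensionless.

Wb = kg·m²·s⁻²·A⁻¹.
W = kg·m²·s⁻³.
So W⁻¹ = kg⁻¹·m⁻²·s³.
Combining: Wb·A⁻¹·W⁻¹ = (kg·m²·s⁻²·A⁻¹) · A⁻¹ · (kg⁻¹·m⁻²·s³) = s·A⁻².

s·A⁻²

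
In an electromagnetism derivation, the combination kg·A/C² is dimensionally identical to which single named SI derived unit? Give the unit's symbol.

C = s·A.
So C⁻² = s⁻²·A⁻².
Combining: kg·A·C⁻² = kg · A · (s⁻²·A⁻²) = kg·s⁻²·A⁻¹.
kg·s⁻²·A⁻¹ is the base-SI form of the tesla.

T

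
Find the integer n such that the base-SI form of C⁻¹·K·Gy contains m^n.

2

C = s·A.
So C⁻¹ = s⁻¹·A⁻¹.
Gy = m²·s⁻².
Combining: C⁻¹·K·Gy = (s⁻¹·A⁻¹) · K · (m²·s⁻²) = m²·s⁻³·A⁻¹·K.
The exponent of m is 2.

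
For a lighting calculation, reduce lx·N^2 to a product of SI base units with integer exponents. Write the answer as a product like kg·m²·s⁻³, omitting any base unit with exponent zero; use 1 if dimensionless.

lx = lm/m² (illuminance = luminous flux per area),
    = m⁻²·cd.
N = kg·m/s² = kg·m·s⁻² (force = mass × acceleration).
So N² = kg²·m²·s⁻⁴.
Combining: lx·N² = (m⁻²·cd) · (kg²·m²·s⁻⁴) = kg²·s⁻⁴·cd.

kg²·s⁻⁴·cd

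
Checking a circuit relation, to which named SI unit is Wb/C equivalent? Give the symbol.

Ω

Wb = kg·m²·s⁻²·A⁻¹.
C = s·A.
So C⁻¹ = s⁻¹·A⁻¹.
Combining: Wb·C⁻¹ = (kg·m²·s⁻²·A⁻¹) · (s⁻¹·A⁻¹) = kg·m²·s⁻³·A⁻².
kg·m²·s⁻³·A⁻² is the base-SI form of the ohm.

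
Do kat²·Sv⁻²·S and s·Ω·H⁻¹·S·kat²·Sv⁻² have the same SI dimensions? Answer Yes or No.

Yes

Left side:
  kat = mol/s = s⁻¹·mol (catalytic activity).
  So kat² = s⁻²·mol².
  Sv = J/kg (equivalent dose = energy per mass),
      = m²·s⁻².
  So Sv⁻² = m⁻⁴·s⁴.
  S = 1/Ω (conductance is reciprocal resistance),
      = kg⁻¹·m⁻²·s³·A².
  Combining: kat²·Sv⁻²·S = (s⁻²·mol²) · (m⁻⁴·s⁴) · (kg⁻¹·m⁻²·s³·A²) = kg⁻¹·m⁻⁶·s⁵·A²·mol².
Right side:
  Ω = kg·m²·s⁻³·A⁻².
  H = kg·m²·s⁻²·A⁻².
  So H⁻¹ = kg⁻¹·m⁻²·s²·A².
  S = kg⁻¹·m⁻²·s³·A².
  kat = s⁻¹·mol.
  So kat² = s⁻²·mol².
  Sv = m²·s⁻².
  So Sv⁻² = m⁻⁴·s⁴.
  Combining: s·Ω·H⁻¹·S·kat²·Sv⁻² = s · (kg·m²·s⁻³·A⁻²) · (kg⁻¹·m⁻²·s²·A²) · (kg⁻¹·m⁻²·s³·A²) · (s⁻²·mol²) · (m⁻⁴·s⁴) = kg⁻¹·m⁻⁶·s⁵·A²·mol².
Both reduce to kg⁻¹·m⁻⁶·s⁵·A²·mol².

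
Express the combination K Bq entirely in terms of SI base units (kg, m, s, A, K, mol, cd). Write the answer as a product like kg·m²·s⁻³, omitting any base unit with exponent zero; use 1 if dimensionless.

Bq = s⁻¹.
Combining: K·Bq = K · s⁻¹ = s⁻¹·K.

s⁻¹·K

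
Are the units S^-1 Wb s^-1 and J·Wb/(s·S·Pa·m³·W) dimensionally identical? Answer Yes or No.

No

Left side:
  S = 1/Ω (conductance is reciprocal resistance),
      = kg⁻¹·m⁻²·s³·A².
  So S⁻¹ = kg·m²·s⁻³·A⁻².
  Wb = V·s (flux: a volt is a weber per second),
      = kg·m²·s⁻²·A⁻¹.
  Combining: S⁻¹·Wb·s⁻¹ = (kg·m²·s⁻³·A⁻²) · (kg·m²·s⁻²·A⁻¹) · s⁻¹ = kg²·m⁴·s⁻⁶·A⁻³.
Right side:
  S = kg⁻¹·m⁻²·s³·A².
  So S⁻¹ = kg·m²·s⁻³·A⁻².
  Pa = kg·m⁻¹·s⁻².
  So Pa⁻¹ = kg⁻¹·m·s².
  J = kg·m²·s⁻².
  Wb = kg·m²·s⁻²·A⁻¹.
  W = kg·m²·s⁻³.
  So W⁻¹ = kg⁻¹·m⁻²·s³.
  Combining: s⁻¹·S⁻¹·Pa⁻¹·J·m⁻³·Wb·W⁻¹ = s⁻¹ · (kg·m²·s⁻³·A⁻²) · (kg⁻¹·m·s²) · (kg·m²·s⁻²) · m⁻³ · (kg·m²·s⁻²·A⁻¹) · (kg⁻¹·m⁻²·s³) = kg·m²·s⁻³·A⁻³.
Left is kg²·m⁴·s⁻⁶·A⁻³; right is kg·m²·s⁻³·A⁻³ — different.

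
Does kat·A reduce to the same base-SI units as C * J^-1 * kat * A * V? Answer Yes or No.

Left side:
  kat = mol/s = s⁻¹·mol (catalytic activity).
  Combining: kat·A = (s⁻¹·mol) · A = s⁻¹·A·mol.
Right side:
  C = A·s = s·A (charge = current × time).
  J = N·m (work = force × distance),
      = kg·m²·s⁻².
  So J⁻¹ = kg⁻¹·m⁻²·s².
  kat = mol/s = s⁻¹·mol (catalytic activity).
  V = W/A (potential = power per current),
      = kg·m²·s⁻³·A⁻¹.
  Combining: C·J⁻¹·kat·A·V = (s·A) · (kg⁻¹·m⁻²·s²) · (s⁻¹·mol) · A · (kg·m²·s⁻³·A⁻¹) = s⁻¹·A·mol.
Both reduce to s⁻¹·A·mol.

Yes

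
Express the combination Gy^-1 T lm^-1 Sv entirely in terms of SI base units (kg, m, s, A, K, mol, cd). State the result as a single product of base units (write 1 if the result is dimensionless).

Gy = J/kg (absorbed dose = energy per mass),
    = m²·s⁻².
So Gy⁻¹ = m⁻²·s².
T = Wb/m² (flux density = flux per area),
    = kg·s⁻²·A⁻¹.
lm = cd·sr = cd (luminous flux; sr is dimensionless).
So lm⁻¹ = cd⁻¹.
Sv = J/kg (equivalent dose = energy per mass),
    = m²·s⁻².
Combining: Gy⁻¹·T·lm⁻¹·Sv = (m⁻²·s²) · (kg·s⁻²·A⁻¹) · cd⁻¹ · (m²·s⁻²) = kg·s⁻²·A⁻¹·cd⁻¹.

kg·s⁻²·A⁻¹·cd⁻¹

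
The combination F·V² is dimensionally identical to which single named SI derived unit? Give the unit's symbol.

J

F = C/V (capacitance = charge per voltage),
    = A·s/(kg·m²·s⁻³·A⁻¹) (substituting C and V),
    = kg⁻¹·m⁻²·s⁴·A².
V = W/A (potential = power per current),
    = kg·m²·s⁻³·A⁻¹.
So V² = kg²·m⁴·s⁻⁶·A⁻².
Combining: F·V² = (kg⁻¹·m⁻²·s⁴·A²) · (kg²·m⁴·s⁻⁶·A⁻²) = kg·m²·s⁻².
kg·m²·s⁻² is the base-SI form of the joule.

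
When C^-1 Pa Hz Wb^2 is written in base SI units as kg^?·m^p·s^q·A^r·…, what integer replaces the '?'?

3

C = A·s = s·A (charge = current × time).
So C⁻¹ = s⁻¹·A⁻¹.
Pa = N/m² (pressure = force per area),
    = kg·m⁻¹·s⁻².
Hz = 1/s = s⁻¹ (frequency is cycles per second).
Wb = V·s (flux: a volt is a weber per second),
    = kg·m²·s⁻²·A⁻¹.
So Wb² = kg²·m⁴·s⁻⁴·A⁻².
Combining: C⁻¹·Pa·Hz·Wb² = (s⁻¹·A⁻¹) · (kg·m⁻¹·s⁻²) · s⁻¹ · (kg²·m⁴·s⁻⁴·A⁻²) = kg³·m³·s⁻⁸·A⁻³.
The exponent of kg is 3.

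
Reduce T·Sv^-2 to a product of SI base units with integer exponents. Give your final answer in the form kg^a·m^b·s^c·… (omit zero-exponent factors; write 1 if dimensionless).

T = Wb/m² (flux density = flux per area),
    = kg·s⁻²·A⁻¹.
Sv = J/kg (equivalent dose = energy per mass),
    = m²·s⁻².
So Sv⁻² = m⁻⁴·s⁴.
Combining: T·Sv⁻² = (kg·s⁻²·A⁻¹) · (m⁻⁴·s⁴) = kg·m⁻⁴·s²·A⁻¹.

kg·m⁻⁴·s²·A⁻¹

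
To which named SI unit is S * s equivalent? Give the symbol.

S = 1/Ω (conductance is reciprocal resistance),
    = kg⁻¹·m⁻²·s³·A².
Combining: S·s = (kg⁻¹·m⁻²·s³·A²) · s = kg⁻¹·m⁻²·s⁴·A².
kg⁻¹·m⁻²·s⁴·A² is the base-SI form of the farad.

F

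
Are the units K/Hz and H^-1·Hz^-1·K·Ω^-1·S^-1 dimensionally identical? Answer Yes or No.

No

Left side:
  Hz = 1/s = s⁻¹ (frequency is cycles per second).
  So Hz⁻¹ = s.
  Combining: Hz⁻¹·K = s · K = s·K.
Right side:
  H = Wb/A (inductance = flux per current),
      = kg·m²·s⁻²·A⁻².
  So H⁻¹ = kg⁻¹·m⁻²·s²·A².
  Hz = 1/s = s⁻¹ (frequency is cycles per second).
  So Hz⁻¹ = s.
  Ω = V/A (resistance = voltage per current),
      = kg·m²·s⁻³·A⁻².
  So Ω⁻¹ = kg⁻¹·m⁻²·s³·A².
  S = 1/Ω (conductance is reciprocal resistance),
      = kg⁻¹·m⁻²·s³·A².
  So S⁻¹ = kg·m²·s⁻³·A⁻².
  Combining: H⁻¹·Hz⁻¹·K·Ω⁻¹·S⁻¹ = (kg⁻¹·m⁻²·s²·A²) · s · K · (kg⁻¹·m⁻²·s³·A²) · (kg·m²·s⁻³·A⁻²) = kg⁻¹·m⁻²·s³·A²·K.
Left is s·K; right is kg⁻¹·m⁻²·s³·A²·K — different.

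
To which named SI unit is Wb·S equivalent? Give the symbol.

Wb = kg·m²·s⁻²·A⁻¹.
S = kg⁻¹·m⁻²·s³·A².
Combining: Wb·S = (kg·m²·s⁻²·A⁻¹) · (kg⁻¹·m⁻²·s³·A²) = s·A.
s·A is the base-SI form of the coulomb.

C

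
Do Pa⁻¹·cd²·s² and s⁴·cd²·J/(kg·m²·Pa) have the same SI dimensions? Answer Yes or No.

Left side:
  Pa = kg·m⁻¹·s⁻².
  So Pa⁻¹ = kg⁻¹·m·s².
  Combining: Pa⁻¹·cd²·s² = (kg⁻¹·m·s²) · cd² · s² = kg⁻¹·m·s⁴·cd².
Right side:
  Pa = N/m² (pressure = force per area),
      = kg·m⁻¹·s⁻².
  So Pa⁻¹ = kg⁻¹·m·s².
  J = N·m (work = force × distance),
      = kg·m²·s⁻².
  Combining: kg⁻¹·s⁴·m⁻²·Pa⁻¹·cd²·J = kg⁻¹ · s⁴ · m⁻² · (kg⁻¹·m·s²) · cd² · (kg·m²·s⁻²) = kg⁻¹·m·s⁴·cd².
Both reduce to kg⁻¹·m·s⁴·cd².

Yes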